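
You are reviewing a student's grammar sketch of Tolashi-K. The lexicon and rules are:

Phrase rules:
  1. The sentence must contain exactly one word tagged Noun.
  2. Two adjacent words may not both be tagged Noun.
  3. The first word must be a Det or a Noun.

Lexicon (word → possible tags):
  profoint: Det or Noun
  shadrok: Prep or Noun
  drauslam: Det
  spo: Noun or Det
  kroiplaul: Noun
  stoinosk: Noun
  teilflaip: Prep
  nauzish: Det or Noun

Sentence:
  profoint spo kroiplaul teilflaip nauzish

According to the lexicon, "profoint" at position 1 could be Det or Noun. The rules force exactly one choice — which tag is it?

Candidates per position — 1:profoint {Det,Noun}; 2:spo {Noun,Det}; 3:kroiplaul {Noun}; 4:teilflaip {Prep}; 5:nauzish {Det,Noun}.
Word 1 cannot be Noun — rule 1 would then fail for every completion. It is Det.
Word 2 cannot be Noun — rule 1 would then fail for every completion. It is Det.
Word 5 cannot be Noun — rule 1 would then fail for every completion. It is Det.
The only consistent sequence is: Det Det Noun Prep Det.
Rule-by-rule: rule 1 ✓; rule 2 ✓; rule 3 ✓.

Det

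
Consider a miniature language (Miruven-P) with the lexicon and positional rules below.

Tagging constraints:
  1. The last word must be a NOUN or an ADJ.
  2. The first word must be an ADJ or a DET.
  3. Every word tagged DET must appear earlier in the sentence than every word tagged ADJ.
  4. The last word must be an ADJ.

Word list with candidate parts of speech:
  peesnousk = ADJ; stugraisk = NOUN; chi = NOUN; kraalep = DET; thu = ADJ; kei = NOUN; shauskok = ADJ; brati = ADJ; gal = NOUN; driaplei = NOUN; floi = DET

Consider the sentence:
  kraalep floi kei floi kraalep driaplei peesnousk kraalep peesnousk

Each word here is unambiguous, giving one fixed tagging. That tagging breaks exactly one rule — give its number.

3

Fixed tagging: DET DET NOUN DET DET NOUN ADJ DET ADJ.
Rule check: R1 ok, R2 ok, R3 fails, R4 ok.
Only rule 3 fails.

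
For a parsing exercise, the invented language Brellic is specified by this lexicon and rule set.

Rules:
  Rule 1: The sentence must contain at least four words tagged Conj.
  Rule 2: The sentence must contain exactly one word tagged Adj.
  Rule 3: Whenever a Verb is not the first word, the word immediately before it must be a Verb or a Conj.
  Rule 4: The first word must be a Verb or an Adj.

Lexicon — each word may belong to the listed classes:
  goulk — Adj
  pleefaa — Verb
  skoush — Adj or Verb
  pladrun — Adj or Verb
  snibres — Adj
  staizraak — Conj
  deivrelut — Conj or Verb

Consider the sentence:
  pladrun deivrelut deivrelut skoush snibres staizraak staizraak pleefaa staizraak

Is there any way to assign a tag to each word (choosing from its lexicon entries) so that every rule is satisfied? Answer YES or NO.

YES

Candidates per position — 1:pladrun {Adj,Verb}; 2:deivrelut {Conj,Verb}; 3:deivrelut {Conj,Verb}; 4:skoush {Adj,Verb}; 5:snibres {Adj}; 6:staizraak {Conj}; 7:staizraak {Conj}; 8:pleefaa {Verb}; 9:staizraak {Conj}.
One satisfying assignment: Verb Verb Conj Verb Adj Conj Conj Verb Conj.
Check: rule 1 satisfied; rule 2 satisfied; rule 3 satisfied; rule 4 satisfied.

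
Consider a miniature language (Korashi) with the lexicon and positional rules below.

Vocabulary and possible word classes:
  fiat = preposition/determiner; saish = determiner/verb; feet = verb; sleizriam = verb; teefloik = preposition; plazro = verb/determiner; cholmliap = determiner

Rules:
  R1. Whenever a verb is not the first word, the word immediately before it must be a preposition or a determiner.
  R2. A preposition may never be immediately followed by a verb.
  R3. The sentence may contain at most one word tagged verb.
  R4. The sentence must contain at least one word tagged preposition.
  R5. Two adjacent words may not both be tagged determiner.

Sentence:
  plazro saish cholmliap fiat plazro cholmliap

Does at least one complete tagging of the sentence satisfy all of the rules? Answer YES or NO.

NO

Candidates per position — 1:plazro {verb,determiner}; 2:saish {determiner,verb}; 3:cholmliap {determiner}; 4:fiat {preposition,determiner}; 5:plazro {verb,determiner}; 6:cholmliap {determiner}.
Every candidate sequence violates at least one rule; no consistent tagging exists.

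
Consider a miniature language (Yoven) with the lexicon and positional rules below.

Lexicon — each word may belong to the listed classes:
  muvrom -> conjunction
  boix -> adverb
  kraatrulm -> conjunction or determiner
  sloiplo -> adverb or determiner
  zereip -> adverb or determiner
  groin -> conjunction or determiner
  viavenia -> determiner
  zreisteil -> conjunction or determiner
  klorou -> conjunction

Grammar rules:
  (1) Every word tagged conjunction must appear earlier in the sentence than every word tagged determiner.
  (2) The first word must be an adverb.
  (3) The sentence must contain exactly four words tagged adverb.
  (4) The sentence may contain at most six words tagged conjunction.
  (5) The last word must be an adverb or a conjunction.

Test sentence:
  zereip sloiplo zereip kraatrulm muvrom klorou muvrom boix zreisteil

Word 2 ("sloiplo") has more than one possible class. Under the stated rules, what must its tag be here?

Candidates per position — 1:zereip {adverb,determiner}; 2:sloiplo {adverb,determiner}; 3:zereip {adverb,determiner}; 4:kraatrulm {conjunction,determiner}; 5:muvrom {conjunction}; 6:klorou {conjunction}; 7:muvrom {conjunction}; 8:boix {adverb}; 9:zreisteil {conjunction,determiner}.
At position 1, choosing determiner makes rule 1 impossible to satisfy; hence adverb.
At position 2, choosing determiner makes rule 1 impossible to satisfy; hence adverb.
At position 3, choosing determiner makes rule 1 impossible to satisfy; hence adverb.
At position 4, choosing determiner makes rule 1 impossible to satisfy; hence conjunction.
At position 9, choosing determiner makes rule 5 impossible to satisfy; hence conjunction.
The only consistent sequence is: adverb adverb adverb conjunction conjunction conjunction conjunction adverb conjunction.
Check: rule 1 ✓; rule 2 ✓; rule 3 ✓; rule 4 ✓; rule 5 ✓.

adverb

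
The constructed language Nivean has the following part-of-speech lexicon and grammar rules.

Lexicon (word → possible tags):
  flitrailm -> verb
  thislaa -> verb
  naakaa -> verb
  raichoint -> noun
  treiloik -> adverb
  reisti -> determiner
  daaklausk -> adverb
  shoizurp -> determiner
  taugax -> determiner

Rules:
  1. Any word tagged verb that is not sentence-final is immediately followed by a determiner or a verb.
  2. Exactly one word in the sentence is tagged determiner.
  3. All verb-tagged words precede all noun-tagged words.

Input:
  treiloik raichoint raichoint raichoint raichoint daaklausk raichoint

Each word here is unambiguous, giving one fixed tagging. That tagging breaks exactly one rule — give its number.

2

Fixed tagging: adverb noun noun noun noun adverb noun.
Applying the rules: R1 ✓, R2 ✗, R3 ✓.
Only rule 2 fails.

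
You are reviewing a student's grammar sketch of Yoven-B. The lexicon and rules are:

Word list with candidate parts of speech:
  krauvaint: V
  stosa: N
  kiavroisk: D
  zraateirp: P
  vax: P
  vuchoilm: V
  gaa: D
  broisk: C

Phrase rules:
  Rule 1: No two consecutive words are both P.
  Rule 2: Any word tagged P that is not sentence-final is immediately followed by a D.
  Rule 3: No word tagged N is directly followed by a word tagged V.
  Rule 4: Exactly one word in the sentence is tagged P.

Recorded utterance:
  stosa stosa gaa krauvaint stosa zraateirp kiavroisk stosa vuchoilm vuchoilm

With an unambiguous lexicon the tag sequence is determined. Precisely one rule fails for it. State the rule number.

Fixed tagging: N N D V N P D N V V.
Rule check: R1 pass, R2 pass, R3 fail, R4 pass.
Only rule 3 fails.

3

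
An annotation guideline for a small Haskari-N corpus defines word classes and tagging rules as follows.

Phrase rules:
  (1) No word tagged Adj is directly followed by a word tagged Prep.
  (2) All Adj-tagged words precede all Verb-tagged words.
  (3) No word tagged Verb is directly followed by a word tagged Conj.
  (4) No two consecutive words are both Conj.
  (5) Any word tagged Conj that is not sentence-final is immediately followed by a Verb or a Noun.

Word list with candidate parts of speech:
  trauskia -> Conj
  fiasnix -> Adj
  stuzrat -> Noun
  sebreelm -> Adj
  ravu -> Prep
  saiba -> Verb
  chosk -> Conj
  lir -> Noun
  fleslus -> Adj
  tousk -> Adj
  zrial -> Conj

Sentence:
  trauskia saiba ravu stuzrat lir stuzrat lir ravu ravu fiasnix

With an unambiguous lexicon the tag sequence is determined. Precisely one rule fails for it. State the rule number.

Fixed tagging: Conj Verb Prep Noun Noun Noun Noun Prep Prep Adj.
Checking each rule: R1 pass, R2 fail, R3 pass, R4 pass, R5 pass.
Only rule 2 fails.

2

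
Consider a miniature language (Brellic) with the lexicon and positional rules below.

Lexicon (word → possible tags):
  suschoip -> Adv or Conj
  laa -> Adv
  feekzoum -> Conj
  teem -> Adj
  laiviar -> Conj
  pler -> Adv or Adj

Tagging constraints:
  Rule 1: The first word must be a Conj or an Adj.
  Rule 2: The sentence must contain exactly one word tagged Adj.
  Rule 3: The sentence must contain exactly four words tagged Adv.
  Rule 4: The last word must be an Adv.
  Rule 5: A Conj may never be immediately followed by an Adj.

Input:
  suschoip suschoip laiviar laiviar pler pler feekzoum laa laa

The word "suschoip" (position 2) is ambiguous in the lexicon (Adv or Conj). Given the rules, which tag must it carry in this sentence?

Candidates per position — 1:suschoip {Adv,Conj}; 2:suschoip {Adv,Conj}; 3:laiviar {Conj}; 4:laiviar {Conj}; 5:pler {Adv,Adj}; 6:pler {Adv,Adj}; 7:feekzoum {Conj}; 8:laa {Adv}; 9:laa {Adv}.
At position 1, choosing Adv makes rule 1 impossible to satisfy; hence Conj.
At position 5, choosing Adj makes rule 5 impossible to satisfy; hence Adv.
At position 6, choosing Adv makes rule 2 impossible to satisfy; hence Adj.
At position 2, choosing Conj makes rule 3 impossible to satisfy; hence Adv.
So the tagging must be: Conj Adv Conj Conj Adv Adj Conj Adv Adv.
Verifying each rule — rule 1 satisfied; rule 2 satisfied; rule 3 satisfied; rule 4 satisfied; rule 5 satisfied.

Adv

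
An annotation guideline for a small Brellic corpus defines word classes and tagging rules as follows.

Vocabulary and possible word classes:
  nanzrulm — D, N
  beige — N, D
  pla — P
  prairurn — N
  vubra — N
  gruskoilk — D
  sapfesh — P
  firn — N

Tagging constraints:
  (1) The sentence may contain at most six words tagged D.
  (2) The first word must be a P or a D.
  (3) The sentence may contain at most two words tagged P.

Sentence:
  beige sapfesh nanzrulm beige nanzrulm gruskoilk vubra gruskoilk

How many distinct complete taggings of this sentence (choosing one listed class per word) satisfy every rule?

8

Candidates per position — 1:beige {N,D}; 2:sapfesh {P}; 3:nanzrulm {D,N}; 4:beige {N,D}; 5:nanzrulm {D,N}; 6:gruskoilk {D}; 7:vubra {N}; 8:gruskoilk {D}.
There are 16 candidate sequences in total.
Checking each against the rules leaves 8 sequences.
Count = 8.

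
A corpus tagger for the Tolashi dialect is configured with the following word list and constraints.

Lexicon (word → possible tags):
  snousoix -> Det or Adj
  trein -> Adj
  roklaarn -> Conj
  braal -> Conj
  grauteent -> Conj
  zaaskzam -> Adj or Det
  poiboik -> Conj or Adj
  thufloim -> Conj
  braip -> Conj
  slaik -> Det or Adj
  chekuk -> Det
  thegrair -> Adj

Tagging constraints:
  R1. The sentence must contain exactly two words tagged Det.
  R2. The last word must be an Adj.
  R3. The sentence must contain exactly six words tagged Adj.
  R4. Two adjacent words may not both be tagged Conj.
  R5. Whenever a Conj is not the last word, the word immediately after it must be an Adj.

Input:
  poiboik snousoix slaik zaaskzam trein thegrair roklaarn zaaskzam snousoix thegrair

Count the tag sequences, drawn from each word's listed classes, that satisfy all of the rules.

Candidates per position — 1:poiboik {Conj,Adj}; 2:snousoix {Det,Adj}; 3:slaik {Det,Adj}; 4:zaaskzam {Adj,Det}; 5:trein {Adj}; 6:thegrair {Adj}; 7:roklaarn {Conj}; 8:zaaskzam {Adj,Det}; 9:snousoix {Det,Adj}; 10:thegrair {Adj}.
There are 64 candidate sequences in total.
The sequences that satisfy every rule: Conj Adj Det Adj Adj Adj Conj Adj Det Adj; Conj Adj Det Det Adj Adj Conj Adj Adj Adj; Conj Adj Adj Det Adj Adj Conj Adj Det Adj.
Count = 3.

3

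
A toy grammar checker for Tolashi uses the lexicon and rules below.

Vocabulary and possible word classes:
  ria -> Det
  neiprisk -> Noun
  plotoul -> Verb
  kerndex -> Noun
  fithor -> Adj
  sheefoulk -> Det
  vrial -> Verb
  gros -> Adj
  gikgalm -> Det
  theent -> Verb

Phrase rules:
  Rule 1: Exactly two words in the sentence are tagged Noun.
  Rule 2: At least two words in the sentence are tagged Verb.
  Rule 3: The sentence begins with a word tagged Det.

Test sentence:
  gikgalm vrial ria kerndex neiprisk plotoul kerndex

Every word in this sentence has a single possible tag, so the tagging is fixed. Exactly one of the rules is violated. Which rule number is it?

1

Fixed tagging: Det Verb Det Noun Noun Verb Noun.
Applying the rules: R1 fails, R2 ok, R3 ok.
Only rule 1 fails.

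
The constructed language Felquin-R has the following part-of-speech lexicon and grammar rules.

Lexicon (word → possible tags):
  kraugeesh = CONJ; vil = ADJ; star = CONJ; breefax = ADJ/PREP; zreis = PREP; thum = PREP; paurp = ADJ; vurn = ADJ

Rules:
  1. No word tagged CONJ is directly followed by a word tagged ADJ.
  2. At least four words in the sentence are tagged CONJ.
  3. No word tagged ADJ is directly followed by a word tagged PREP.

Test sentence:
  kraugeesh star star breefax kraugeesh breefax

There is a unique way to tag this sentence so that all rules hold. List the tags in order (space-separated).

Candidates per position — 1:kraugeesh {CONJ}; 2:star {CONJ}; 3:star {CONJ}; 4:breefax {ADJ,PREP}; 5:kraugeesh {CONJ}; 6:breefax {ADJ,PREP}.
Position 4: ADJ is ruled out by rule 1; that leaves PREP.
Position 6: ADJ is ruled out by rule 1; that leaves PREP.
So the tagging must be: CONJ CONJ CONJ PREP CONJ PREP.
Rule-by-rule: rule 1 satisfied; rule 2 satisfied; rule 3 satisfied.

CONJ CONJ CONJ PREP CONJ PREP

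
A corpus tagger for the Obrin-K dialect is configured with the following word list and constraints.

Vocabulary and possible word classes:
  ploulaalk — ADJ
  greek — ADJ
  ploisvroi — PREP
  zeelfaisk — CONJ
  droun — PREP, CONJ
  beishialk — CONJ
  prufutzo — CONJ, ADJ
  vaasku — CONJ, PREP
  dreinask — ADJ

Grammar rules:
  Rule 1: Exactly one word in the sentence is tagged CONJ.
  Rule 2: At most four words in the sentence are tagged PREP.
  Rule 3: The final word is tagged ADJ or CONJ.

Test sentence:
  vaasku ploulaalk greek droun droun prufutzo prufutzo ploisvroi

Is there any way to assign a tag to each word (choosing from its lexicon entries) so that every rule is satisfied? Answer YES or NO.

NO

Candidates per position — 1:vaasku {CONJ,PREP}; 2:ploulaalk {ADJ}; 3:greek {ADJ}; 4:droun {PREP,CONJ}; 5:droun {PREP,CONJ}; 6:prufutzo {CONJ,ADJ}; 7:prufutzo {CONJ,ADJ}; 8:ploisvroi {PREP}.
Rule 3 cannot be satisfied by any choice of tags from the lexicon.
So there is no consistent tagging.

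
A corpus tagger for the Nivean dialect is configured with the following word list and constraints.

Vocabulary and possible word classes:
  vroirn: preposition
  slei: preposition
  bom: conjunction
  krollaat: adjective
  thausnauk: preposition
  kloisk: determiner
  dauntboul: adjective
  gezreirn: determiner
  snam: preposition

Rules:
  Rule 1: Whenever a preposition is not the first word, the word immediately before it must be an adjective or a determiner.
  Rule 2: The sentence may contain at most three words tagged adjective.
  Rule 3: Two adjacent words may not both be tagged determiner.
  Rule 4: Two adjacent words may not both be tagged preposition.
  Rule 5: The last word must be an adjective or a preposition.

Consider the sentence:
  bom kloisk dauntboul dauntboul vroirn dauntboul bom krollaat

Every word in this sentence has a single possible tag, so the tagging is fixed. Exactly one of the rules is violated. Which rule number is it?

Fixed tagging: conjunction determiner adjective adjective preposition adjective conjunction adjective.
Rule check: R1 pass, R2 fail, R3 pass, R4 pass, R5 pass.
Only rule 2 fails.

2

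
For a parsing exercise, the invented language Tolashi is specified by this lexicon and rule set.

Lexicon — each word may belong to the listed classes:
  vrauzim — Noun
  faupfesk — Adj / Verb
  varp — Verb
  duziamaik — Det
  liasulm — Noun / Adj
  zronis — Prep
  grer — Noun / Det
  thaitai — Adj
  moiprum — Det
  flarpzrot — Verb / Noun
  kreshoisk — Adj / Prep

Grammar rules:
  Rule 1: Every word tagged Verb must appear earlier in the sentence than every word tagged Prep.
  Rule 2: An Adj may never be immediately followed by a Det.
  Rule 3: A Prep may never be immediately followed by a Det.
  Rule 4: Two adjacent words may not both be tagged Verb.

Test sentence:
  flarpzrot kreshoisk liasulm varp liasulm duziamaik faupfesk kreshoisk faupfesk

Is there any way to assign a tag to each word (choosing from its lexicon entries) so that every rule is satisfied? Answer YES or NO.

Candidates per position — 1:flarpzrot {Verb,Noun}; 2:kreshoisk {Adj,Prep}; 3:liasulm {Noun,Adj}; 4:varp {Verb}; 5:liasulm {Noun,Adj}; 6:duziamaik {Det}; 7:faupfesk {Adj,Verb}; 8:kreshoisk {Adj,Prep}; 9:faupfesk {Adj,Verb}.
One satisfying assignment: Noun Adj Adj Verb Noun Det Verb Adj Verb.
Rule-by-rule: rule 1 holds; rule 2 holds; rule 3 holds; rule 4 holds.

YES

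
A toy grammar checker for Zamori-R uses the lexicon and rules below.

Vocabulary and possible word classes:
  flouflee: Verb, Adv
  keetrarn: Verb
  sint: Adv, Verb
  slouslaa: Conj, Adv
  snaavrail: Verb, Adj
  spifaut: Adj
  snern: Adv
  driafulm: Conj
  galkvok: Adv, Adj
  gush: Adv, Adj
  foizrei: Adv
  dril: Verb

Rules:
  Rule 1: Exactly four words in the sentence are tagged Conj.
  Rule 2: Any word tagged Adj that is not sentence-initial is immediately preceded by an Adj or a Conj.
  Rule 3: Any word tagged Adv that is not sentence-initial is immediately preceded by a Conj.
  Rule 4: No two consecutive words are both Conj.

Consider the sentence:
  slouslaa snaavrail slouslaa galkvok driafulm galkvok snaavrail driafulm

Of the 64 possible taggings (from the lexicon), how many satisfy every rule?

Candidates per position — 1:slouslaa {Conj,Adv}; 2:snaavrail {Verb,Adj}; 3:slouslaa {Conj,Adv}; 4:galkvok {Adv,Adj}; 5:driafulm {Conj}; 6:galkvok {Adv,Adj}; 7:snaavrail {Verb,Adj}; 8:driafulm {Conj}.
There are 64 candidate sequences in total.
Checking each against the rules leaves 12 sequences.
Count = 12.

12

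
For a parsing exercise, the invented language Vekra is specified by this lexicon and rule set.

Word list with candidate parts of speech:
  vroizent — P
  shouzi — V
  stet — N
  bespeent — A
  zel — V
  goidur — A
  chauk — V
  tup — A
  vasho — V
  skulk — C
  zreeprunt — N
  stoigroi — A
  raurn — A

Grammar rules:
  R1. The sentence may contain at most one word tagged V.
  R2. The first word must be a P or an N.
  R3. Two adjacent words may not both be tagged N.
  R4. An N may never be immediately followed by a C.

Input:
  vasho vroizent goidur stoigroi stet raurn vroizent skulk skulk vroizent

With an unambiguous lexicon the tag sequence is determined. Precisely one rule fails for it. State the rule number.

Fixed tagging: V P A A N A P C C P.
Rule check: R1 holds, R2 violated, R3 holds, R4 holds.
Only rule 2 fails.

2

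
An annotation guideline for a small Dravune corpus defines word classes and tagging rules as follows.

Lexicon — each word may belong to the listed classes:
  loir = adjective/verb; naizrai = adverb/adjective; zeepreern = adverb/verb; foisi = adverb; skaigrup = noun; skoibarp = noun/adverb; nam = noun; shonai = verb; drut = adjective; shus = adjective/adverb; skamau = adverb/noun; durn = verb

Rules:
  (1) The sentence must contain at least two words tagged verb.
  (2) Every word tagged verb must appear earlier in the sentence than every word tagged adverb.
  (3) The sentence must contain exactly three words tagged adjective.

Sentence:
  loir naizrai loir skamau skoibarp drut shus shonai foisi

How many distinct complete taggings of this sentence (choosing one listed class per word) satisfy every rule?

1

Candidates per position — 1:loir {adjective,verb}; 2:naizrai {adverb,adjective}; 3:loir {adjective,verb}; 4:skamau {adverb,noun}; 5:skoibarp {noun,adverb}; 6:drut {adjective}; 7:shus {adjective,adverb}; 8:shonai {verb}; 9:foisi {adverb}.
There are 64 candidate sequences in total.
The sequences that satisfy every rule: verb adjective verb noun noun adjective adjective verb adverb.
Count = 1.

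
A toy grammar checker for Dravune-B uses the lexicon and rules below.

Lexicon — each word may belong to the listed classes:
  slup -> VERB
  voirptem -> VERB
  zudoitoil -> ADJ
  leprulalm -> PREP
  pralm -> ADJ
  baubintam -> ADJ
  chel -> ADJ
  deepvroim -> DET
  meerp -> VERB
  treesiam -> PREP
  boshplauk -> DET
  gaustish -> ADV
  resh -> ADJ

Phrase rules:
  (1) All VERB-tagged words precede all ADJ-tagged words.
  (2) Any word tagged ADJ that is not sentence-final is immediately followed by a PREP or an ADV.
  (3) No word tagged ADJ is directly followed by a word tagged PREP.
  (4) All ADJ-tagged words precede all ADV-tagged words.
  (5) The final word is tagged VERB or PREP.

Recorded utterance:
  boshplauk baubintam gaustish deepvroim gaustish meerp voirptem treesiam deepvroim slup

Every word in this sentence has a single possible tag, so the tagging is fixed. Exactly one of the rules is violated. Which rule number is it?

1

Fixed tagging: DET ADJ ADV DET ADV VERB VERB PREP DET VERB.
Rule check: R1 fails, R2 ok, R3 ok, R4 ok, R5 ok.
Only rule 1 fails.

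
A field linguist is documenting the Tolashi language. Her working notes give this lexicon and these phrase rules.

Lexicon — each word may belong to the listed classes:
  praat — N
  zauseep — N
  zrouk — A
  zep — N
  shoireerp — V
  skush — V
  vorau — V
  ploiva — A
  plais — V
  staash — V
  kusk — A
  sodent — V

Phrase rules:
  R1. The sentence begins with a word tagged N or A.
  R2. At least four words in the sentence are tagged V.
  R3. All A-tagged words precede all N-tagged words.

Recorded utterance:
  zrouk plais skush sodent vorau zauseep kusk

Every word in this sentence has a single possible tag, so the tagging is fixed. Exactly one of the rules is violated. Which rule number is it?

Fixed tagging: A V V V V N A.
Checking each rule: R1 holds, R2 holds, R3 violated.
Only rule 3 fails.

3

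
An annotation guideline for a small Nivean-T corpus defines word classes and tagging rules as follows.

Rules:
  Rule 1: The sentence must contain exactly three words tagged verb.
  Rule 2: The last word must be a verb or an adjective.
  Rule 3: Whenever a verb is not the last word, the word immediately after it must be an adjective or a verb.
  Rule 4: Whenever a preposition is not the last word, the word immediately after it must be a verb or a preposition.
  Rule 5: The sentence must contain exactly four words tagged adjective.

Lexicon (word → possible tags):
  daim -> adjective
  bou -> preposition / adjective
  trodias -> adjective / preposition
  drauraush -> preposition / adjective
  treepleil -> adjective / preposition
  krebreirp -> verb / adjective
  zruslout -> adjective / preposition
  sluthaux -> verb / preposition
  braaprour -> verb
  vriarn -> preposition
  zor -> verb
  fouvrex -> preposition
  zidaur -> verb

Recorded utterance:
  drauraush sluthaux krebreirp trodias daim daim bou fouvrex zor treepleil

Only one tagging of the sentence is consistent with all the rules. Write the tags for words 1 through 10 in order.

Candidates per position — 1:drauraush {preposition,adjective}; 2:sluthaux {verb,preposition}; 3:krebreirp {verb,adjective}; 4:trodias {adjective,preposition}; 5:daim {adjective}; 6:daim {adjective}; 7:bou {preposition,adjective}; 8:fouvrex {preposition}; 9:zor {verb}; 10:treepleil {adjective,preposition}.
Word 2 cannot be preposition — rule 1 would then fail for every completion. It is verb.
Word 3 cannot be adjective — rule 1 would then fail for every completion. It is verb.
Word 4 cannot be preposition — rule 3 would then fail for every completion. It is adjective.
Word 10 cannot be preposition — rule 2 would then fail for every completion. It is adjective.
Word 1 cannot be adjective — rule 5 would then fail for every completion. It is preposition.
Word 7 cannot be adjective — rule 5 would then fail for every completion. It is preposition.
That leaves exactly one tagging: preposition verb verb adjective adjective adjective preposition preposition verb adjective.
Check: rule 1 holds; rule 2 holds; rule 3 holds; rule 4 holds; rule 5 holds.

preposition verb verb adjective adjective adjective preposition preposition verb adjective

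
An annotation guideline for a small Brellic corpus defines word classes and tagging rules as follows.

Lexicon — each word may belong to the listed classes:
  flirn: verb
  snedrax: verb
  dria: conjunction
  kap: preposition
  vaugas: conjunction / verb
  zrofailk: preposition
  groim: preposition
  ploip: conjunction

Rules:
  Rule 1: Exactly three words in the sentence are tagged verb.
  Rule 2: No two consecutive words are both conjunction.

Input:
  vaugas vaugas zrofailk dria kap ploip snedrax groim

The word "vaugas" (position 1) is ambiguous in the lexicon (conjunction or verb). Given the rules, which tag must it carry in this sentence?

verb

Candidates per position — 1:vaugas {conjunction,verb}; 2:vaugas {conjunction,verb}; 3:zrofailk {preposition}; 4:dria {conjunction}; 5:kap {preposition}; 6:ploip {conjunction}; 7:snedrax {verb}; 8:groim {preposition}.
At position 1, choosing conjunction makes rule 1 impossible to satisfy; hence verb.
At position 2, choosing conjunction makes rule 1 impossible to satisfy; hence verb.
So the tagging must be: verb verb preposition conjunction preposition conjunction verb preposition.
Check: rule 1 ✓; rule 2 ✓.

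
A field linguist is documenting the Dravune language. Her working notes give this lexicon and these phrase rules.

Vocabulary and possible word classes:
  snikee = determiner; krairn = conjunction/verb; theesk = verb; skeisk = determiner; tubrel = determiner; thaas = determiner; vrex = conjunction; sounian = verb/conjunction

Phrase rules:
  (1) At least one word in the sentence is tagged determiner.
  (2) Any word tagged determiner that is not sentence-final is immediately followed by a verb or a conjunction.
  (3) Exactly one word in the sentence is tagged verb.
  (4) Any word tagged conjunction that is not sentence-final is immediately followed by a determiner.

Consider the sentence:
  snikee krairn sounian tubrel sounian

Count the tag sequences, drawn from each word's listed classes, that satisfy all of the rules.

1

Candidates per position — 1:snikee {determiner}; 2:krairn {conjunction,verb}; 3:sounian {verb,conjunction}; 4:tubrel {determiner}; 5:sounian {verb,conjunction}.
There are 8 candidate sequences in total.
The sequences that satisfy every rule: determiner verb conjunction determiner conjunction.
Count = 1.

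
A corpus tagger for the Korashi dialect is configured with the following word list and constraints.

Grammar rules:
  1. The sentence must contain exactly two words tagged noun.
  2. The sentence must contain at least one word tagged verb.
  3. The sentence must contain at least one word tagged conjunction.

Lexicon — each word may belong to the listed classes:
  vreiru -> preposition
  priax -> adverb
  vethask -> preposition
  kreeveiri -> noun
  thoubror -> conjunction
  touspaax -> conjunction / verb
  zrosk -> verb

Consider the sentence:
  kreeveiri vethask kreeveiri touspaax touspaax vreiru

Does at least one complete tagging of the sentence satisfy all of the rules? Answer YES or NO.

YES

Candidates per position — 1:kreeveiri {noun}; 2:vethask {preposition}; 3:kreeveiri {noun}; 4:touspaax {conjunction,verb}; 5:touspaax {conjunction,verb}; 6:vreiru {preposition}.
One satisfying assignment: noun preposition noun conjunction verb preposition.
Verifying each rule — rule 1 ✓; rule 2 ✓; rule 3 ✓.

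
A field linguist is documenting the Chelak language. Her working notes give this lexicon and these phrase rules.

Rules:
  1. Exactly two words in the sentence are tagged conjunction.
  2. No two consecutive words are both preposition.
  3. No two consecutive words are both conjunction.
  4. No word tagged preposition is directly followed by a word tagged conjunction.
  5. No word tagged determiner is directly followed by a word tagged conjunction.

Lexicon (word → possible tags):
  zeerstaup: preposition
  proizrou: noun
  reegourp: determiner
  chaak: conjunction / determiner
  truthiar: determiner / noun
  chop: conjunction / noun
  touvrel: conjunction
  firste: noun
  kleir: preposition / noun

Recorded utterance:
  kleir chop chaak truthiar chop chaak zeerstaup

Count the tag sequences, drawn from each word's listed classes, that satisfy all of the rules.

Candidates per position — 1:kleir {preposition,noun}; 2:chop {conjunction,noun}; 3:chaak {conjunction,determiner}; 4:truthiar {determiner,noun}; 5:chop {conjunction,noun}; 6:chaak {conjunction,determiner}; 7:zeerstaup {preposition}.
There are 64 candidate sequences in total.
Checking each against the rules leaves 9 sequences.
Count = 9.

9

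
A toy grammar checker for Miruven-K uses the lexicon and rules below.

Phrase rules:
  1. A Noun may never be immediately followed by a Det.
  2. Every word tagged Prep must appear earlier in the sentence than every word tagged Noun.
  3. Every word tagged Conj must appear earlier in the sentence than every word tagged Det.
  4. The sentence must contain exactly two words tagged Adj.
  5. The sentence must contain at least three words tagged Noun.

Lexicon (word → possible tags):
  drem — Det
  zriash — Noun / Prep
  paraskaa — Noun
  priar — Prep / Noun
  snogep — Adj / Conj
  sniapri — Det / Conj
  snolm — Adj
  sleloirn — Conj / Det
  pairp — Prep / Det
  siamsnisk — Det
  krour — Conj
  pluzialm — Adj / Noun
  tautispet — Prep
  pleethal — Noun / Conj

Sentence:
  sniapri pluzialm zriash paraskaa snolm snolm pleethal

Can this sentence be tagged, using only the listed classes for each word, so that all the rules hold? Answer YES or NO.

YES

Candidates per position — 1:sniapri {Det,Conj}; 2:pluzialm {Adj,Noun}; 3:zriash {Noun,Prep}; 4:paraskaa {Noun}; 5:snolm {Adj}; 6:snolm {Adj}; 7:pleethal {Noun,Conj}.
One satisfying assignment: Det Noun Noun Noun Adj Adj Noun.
Check: rule 1 holds; rule 2 holds; rule 3 holds; rule 4 holds; rule 5 holds.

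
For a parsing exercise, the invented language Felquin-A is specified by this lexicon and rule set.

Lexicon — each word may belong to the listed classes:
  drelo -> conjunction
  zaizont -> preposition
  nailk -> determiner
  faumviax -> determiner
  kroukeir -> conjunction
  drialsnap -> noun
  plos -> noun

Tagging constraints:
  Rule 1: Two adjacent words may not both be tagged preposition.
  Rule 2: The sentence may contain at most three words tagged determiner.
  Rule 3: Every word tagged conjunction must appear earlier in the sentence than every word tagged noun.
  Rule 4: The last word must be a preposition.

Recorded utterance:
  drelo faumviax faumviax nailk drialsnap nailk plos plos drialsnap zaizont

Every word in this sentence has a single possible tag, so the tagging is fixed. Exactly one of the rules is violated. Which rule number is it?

2

Fixed tagging: conjunction determiner determiner determiner noun determiner noun noun noun preposition.
Applying the rules: R1 ok, R2 fails, R3 ok, R4 ok.
Only rule 2 fails.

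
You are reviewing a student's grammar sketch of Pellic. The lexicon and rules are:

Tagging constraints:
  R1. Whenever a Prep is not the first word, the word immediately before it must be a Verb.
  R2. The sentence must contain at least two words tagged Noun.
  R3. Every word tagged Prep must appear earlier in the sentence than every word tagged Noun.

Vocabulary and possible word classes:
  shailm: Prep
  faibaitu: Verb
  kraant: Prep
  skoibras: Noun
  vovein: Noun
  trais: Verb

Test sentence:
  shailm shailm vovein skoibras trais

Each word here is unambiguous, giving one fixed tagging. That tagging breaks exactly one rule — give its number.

Fixed tagging: Prep Prep Noun Noun Verb.
Checking each rule: R1 fail, R2 pass, R3 pass.
Only rule 1 fails.

1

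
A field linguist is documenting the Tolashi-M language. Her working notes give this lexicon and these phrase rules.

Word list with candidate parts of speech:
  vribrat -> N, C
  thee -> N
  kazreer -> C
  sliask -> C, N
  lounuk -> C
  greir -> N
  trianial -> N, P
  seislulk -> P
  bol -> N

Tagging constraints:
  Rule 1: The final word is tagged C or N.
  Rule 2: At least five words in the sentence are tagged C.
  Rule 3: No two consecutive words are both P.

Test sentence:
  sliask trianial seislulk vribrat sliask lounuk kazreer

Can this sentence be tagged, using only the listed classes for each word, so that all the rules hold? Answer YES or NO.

Candidates per position — 1:sliask {C,N}; 2:trianial {N,P}; 3:seislulk {P}; 4:vribrat {N,C}; 5:sliask {C,N}; 6:lounuk {C}; 7:kazreer {C}.
One satisfying assignment: C N P C C C C.
Checking: rule 1 satisfied; rule 2 satisfied; rule 3 satisfied.

YES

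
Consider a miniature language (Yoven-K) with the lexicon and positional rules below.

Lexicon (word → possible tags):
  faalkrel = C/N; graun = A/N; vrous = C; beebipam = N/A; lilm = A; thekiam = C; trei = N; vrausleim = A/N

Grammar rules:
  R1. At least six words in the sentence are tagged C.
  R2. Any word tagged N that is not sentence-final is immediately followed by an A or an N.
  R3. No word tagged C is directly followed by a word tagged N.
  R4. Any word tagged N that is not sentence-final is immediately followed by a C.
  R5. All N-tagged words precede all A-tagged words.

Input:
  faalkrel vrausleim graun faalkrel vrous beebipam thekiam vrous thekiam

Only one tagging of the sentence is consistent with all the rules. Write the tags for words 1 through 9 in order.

C A A C C A C C C

Candidates per position — 1:faalkrel {C,N}; 2:vrausleim {A,N}; 3:graun {A,N}; 4:faalkrel {C,N}; 5:vrous {C}; 6:beebipam {N,A}; 7:thekiam {C}; 8:vrous {C}; 9:thekiam {C}.
If word 1 were N, no tagging could satisfy rule 1; so word 1 is C.
If word 2 were N, no tagging could satisfy rule 3; so word 2 is A.
If word 3 were N, no tagging could satisfy rule 2; so word 3 is A.
If word 4 were N, no tagging could satisfy rule 1; so word 4 is C.
If word 6 were N, no tagging could satisfy rule 2; so word 6 is A.
So the tagging must be: C A A C C A C C C.
Rule-by-rule: rule 1 ✓; rule 2 ✓; rule 3 ✓; rule 4 ✓; rule 5 ✓.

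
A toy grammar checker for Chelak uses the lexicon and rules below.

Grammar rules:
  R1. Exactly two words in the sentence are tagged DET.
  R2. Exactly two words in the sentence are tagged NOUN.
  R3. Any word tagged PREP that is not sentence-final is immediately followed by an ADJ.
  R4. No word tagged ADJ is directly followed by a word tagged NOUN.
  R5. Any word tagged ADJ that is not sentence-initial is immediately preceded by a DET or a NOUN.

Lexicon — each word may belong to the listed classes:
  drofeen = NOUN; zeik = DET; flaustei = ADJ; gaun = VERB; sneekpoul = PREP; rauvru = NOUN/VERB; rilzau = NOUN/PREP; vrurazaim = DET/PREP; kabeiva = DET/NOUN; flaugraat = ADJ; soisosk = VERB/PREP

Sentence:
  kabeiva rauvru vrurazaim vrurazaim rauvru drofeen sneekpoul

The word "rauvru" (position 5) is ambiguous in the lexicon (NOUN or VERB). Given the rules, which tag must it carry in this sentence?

VERB

Candidates per position — 1:kabeiva {DET,NOUN}; 2:rauvru {NOUN,VERB}; 3:vrurazaim {DET,PREP}; 4:vrurazaim {DET,PREP}; 5:rauvru {NOUN,VERB}; 6:drofeen {NOUN}; 7:sneekpoul {PREP}.
Position 3: PREP is ruled out by rule 3; that leaves DET.
Position 4: PREP is ruled out by rule 3; that leaves DET.
Position 1: DET is ruled out by rule 1; that leaves NOUN.
Position 2: NOUN is ruled out by rule 2; that leaves VERB.
Position 5: NOUN is ruled out by rule 2; that leaves VERB.
That leaves exactly one tagging: NOUN VERB DET DET VERB NOUN PREP.
Checking: rule 1 satisfied; rule 2 satisfied; rule 3 satisfied; rule 4 satisfied; rule 5 satisfied.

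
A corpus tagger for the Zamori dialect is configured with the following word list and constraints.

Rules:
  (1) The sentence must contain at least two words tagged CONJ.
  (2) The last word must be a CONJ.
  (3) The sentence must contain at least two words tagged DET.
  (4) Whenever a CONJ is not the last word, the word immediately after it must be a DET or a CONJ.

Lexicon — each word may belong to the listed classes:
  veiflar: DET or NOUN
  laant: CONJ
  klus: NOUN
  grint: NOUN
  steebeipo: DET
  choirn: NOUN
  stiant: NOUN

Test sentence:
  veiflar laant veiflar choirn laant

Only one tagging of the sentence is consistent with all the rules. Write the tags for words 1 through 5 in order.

DET CONJ DET NOUN CONJ

Candidates per position — 1:veiflar {DET,NOUN}; 2:laant {CONJ}; 3:veiflar {DET,NOUN}; 4:choirn {NOUN}; 5:laant {CONJ}.
If word 1 were NOUN, no tagging could satisfy rule 3; so word 1 is DET.
If word 3 were NOUN, no tagging could satisfy rule 3; so word 3 is DET.
That leaves exactly one tagging: DET CONJ DET NOUN CONJ.
Verifying each rule — rule 1 satisfied; rule 2 satisfied; rule 3 satisfied; rule 4 satisfied.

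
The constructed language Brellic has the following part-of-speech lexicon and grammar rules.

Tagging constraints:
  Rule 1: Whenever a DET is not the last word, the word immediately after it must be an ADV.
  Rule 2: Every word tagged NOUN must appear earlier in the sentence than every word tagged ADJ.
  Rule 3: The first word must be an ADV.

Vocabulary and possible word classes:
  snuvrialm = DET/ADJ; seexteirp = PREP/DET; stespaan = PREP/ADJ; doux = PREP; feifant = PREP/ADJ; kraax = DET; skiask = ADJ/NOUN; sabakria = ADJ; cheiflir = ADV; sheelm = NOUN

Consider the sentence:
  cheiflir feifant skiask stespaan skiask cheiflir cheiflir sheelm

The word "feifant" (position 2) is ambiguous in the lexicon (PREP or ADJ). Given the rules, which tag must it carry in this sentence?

PREP

Candidates per position — 1:cheiflir {ADV}; 2:feifant {PREP,ADJ}; 3:skiask {ADJ,NOUN}; 4:stespaan {PREP,ADJ}; 5:skiask {ADJ,NOUN}; 6:cheiflir {ADV}; 7:cheiflir {ADV}; 8:sheelm {NOUN}.
At position 2, choosing ADJ makes rule 2 impossible to satisfy; hence PREP.
At position 3, choosing ADJ makes rule 2 impossible to satisfy; hence NOUN.
At position 4, choosing ADJ makes rule 2 impossible to satisfy; hence PREP.
At position 5, choosing ADJ makes rule 2 impossible to satisfy; hence NOUN.
The only consistent sequence is: ADV PREP NOUN PREP NOUN ADV ADV NOUN.
Rule-by-rule: rule 1 satisfied; rule 2 satisfied; rule 3 satisfied.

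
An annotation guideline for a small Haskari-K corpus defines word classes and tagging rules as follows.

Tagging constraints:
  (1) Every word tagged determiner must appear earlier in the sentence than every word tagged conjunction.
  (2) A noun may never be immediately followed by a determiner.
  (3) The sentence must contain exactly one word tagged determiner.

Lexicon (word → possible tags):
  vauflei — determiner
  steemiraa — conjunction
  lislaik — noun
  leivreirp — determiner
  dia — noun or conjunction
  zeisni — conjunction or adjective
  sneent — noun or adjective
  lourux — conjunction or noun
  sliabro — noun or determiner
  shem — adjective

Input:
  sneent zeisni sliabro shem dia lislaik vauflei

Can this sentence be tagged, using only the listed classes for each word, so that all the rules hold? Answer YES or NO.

Candidates per position — 1:sneent {noun,adjective}; 2:zeisni {conjunction,adjective}; 3:sliabro {noun,determiner}; 4:shem {adjective}; 5:dia {noun,conjunction}; 6:lislaik {noun}; 7:vauflei {determiner}.
Rule 2 cannot be satisfied by any choice of tags from the lexicon.
So there is no consistent tagging.

NO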